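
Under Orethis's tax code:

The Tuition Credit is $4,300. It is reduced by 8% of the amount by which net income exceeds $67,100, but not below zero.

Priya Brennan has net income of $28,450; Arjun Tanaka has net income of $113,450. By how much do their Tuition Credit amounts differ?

Priya ($28,450): Tuition Credit: $28,450 is at or below the $67,100 threshold, so the full $4,300 applies.
Arjun ($113,450): Tuition Credit: 8% of the $46,350 excess over $67,100 is $3,708; credit = $4,300 − $3,708 = $592.
Difference: |$4,300 − $592| = $3,708.

$3,708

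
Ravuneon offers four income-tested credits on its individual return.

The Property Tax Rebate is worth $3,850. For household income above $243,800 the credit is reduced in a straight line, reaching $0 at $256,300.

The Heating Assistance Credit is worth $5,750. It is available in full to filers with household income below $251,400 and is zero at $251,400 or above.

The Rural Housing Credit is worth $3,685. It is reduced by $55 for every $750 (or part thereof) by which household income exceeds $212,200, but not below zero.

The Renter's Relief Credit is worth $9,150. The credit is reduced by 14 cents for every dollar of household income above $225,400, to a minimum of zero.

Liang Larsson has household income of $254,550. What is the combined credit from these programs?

Property Tax Rebate: $254,550 is $10,750 into a $12,500 phase-out range, leaving 1,750/12,500 of the credit: $3,850 × 1,750/12,500 = $539.
Heating Assistance Credit: $254,550 meets or exceeds the $251,400 cutoff, so the credit is $0.
Rural Housing Credit: income exceeds $212,200 by $42,350, which is 57 full-or-partial $750 increments; reduction = 57 × $55 = $3,135, leaving $550.
Renter's Relief Credit: 14% of the $29,150 excess over $225,400 is $4,081; credit = $9,150 − $4,081 = $5,069.
Total: $539 + $0 + $550 + $5,069 = $6,158.

$6,158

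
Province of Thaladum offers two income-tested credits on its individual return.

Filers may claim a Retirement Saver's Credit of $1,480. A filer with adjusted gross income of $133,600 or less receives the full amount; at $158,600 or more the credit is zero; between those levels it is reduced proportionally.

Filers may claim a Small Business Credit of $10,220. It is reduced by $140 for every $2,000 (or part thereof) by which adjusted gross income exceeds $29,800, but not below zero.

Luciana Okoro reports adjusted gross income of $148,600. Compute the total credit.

Retirement Saver's Credit: $148,600 is $15,000 into a $25,000 phase-out range, leaving 10,000/25,000 of the credit: $1,480 × 10,000/25,000 = $592.
Small Business Credit: income exceeds $29,800 by $118,800, which is 60 full-or-partial $2,000 increments; reduction = 60 × $140 = $8,400, leaving $1,820.
Total: $592 + $1,820 = $2,412.

$2,412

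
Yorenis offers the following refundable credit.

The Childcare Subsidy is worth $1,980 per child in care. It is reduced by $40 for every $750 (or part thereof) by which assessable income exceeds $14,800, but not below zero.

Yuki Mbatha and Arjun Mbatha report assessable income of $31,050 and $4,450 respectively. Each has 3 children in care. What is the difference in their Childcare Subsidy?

Yuki ($31,050): Childcare Subsidy: base = 3 × $1,980 = $5,940. income exceeds $14,800 by $16,250, which is 22 full-or-partial $750 increments; reduction = 22 × $40 = $880, leaving $5,060.
Arjun ($4,450): Childcare Subsidy: base = 3 × $1,980 = $5,940. $4,450 is at or below the $14,800 threshold, so the full $5,940 applies.
Difference: |$5,060 − $5,940| = $880.

$880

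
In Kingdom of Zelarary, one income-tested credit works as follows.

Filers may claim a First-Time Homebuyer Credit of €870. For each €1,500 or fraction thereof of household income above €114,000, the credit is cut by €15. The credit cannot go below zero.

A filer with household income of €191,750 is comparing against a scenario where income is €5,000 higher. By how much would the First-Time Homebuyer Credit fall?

€60

At €191,750 — income exceeds €114,000 by €77,750, which is 52 full-or-partial €1,500 increments; reduction = 52 × €15 = €780, leaving €90.
At €196,750 — income exceeds €114,000 by €82,750, which is 56 full-or-partial €1,500 increments; reduction = 56 × €15 = €840, leaving €30.
Lost: €90 − €30 = €60.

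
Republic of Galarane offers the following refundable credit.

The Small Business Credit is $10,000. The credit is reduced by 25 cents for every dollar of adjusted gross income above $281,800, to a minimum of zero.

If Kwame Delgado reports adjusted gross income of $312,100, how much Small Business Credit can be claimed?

Small Business Credit: 25% of the $30,300 excess over $281,800 is $7,575; credit = $10,000 − $7,575 = $2,425.

$2,425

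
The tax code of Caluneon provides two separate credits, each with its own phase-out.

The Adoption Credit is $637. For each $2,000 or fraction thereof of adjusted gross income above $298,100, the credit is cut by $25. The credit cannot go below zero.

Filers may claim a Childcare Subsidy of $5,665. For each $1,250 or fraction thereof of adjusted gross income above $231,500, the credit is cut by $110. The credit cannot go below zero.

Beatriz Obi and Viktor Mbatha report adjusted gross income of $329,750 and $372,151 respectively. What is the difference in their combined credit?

Beatriz ($329,750): Adoption Credit: income exceeds $298,100 by $31,650, which is 16 full-or-partial $2,000 increments; reduction = 16 × $25 = $400, leaving $237. Childcare Subsidy: income exceeds $231,500 by $98,250 → 79 increments × $110 = $8,690 ≥ base, so the credit is $0. total $237 + $0 = $237
Viktor ($372,151): Adoption Credit: income exceeds $298,100 by $74,051 → 38 increments × $25 = $950 ≥ base, so the credit is $0. Childcare Subsidy: income exceeds $231,500 by $140,651 → 113 increments × $110 = $12,430 ≥ base, so the credit is $0. total $0 + $0 = $0
Difference: |$237 − $0| = $237.

$237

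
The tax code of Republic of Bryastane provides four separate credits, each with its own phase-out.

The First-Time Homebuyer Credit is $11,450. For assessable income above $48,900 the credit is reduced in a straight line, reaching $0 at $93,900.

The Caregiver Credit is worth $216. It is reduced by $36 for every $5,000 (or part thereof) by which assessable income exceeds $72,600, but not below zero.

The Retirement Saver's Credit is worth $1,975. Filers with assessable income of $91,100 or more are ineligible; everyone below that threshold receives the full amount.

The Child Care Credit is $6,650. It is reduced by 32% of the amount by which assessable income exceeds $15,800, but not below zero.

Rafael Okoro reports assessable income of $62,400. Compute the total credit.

$10,206

First-Time Homebuyer Credit: $62,400 is $13,500 into a $45,000 phase-out range, leaving 31,500/45,000 of the credit: $11,450 × 31,500/45,000 = $8,015.
Caregiver Credit: $62,400 is at or below the $72,600 threshold, so the full $216 applies.
Retirement Saver's Credit: $62,400 is below the $91,100 cutoff, so the full $1,975 applies.
Child Care Credit: 32% of the $46,600 excess over $15,800 is $14,912 ≥ base, so the credit is $0.
Total: $8,015 + $216 + $1,975 + $0 = $10,206.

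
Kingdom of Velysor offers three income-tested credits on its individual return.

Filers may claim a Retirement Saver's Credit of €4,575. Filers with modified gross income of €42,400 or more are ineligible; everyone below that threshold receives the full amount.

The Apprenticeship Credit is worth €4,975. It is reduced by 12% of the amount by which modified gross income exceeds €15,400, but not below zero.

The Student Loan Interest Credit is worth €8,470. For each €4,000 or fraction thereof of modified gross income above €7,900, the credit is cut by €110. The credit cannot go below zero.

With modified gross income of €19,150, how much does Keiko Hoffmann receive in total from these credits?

Retirement Saver's Credit: €19,150 is below the €42,400 cutoff, so the full €4,575 applies.
Apprenticeship Credit: 12% of the €3,750 excess over €15,400 is €450; credit = €4,975 − €450 = €4,525.
Student Loan Interest Credit: income exceeds €7,900 by €11,250, which is 3 full-or-partial €4,000 increments; reduction = 3 × €110 = €330, leaving €8,140.
Total: €4,575 + €4,525 + €8,140 = €17,240.

€17,240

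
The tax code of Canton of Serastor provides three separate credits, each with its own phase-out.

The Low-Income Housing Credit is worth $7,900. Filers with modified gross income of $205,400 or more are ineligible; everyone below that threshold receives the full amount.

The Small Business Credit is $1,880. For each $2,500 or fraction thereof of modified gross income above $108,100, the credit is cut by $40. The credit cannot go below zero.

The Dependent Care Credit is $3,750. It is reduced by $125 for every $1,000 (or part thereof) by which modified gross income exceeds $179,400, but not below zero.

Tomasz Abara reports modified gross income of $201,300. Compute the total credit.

$9,260

Low-Income Housing Credit: $201,300 is below the $205,400 cutoff, so the full $7,900 applies.
Small Business Credit: income exceeds $108,100 by $93,200, which is 38 full-or-partial $2,500 increments; reduction = 38 × $40 = $1,520, leaving $360.
Dependent Care Credit: income exceeds $179,400 by $21,900, which is 22 full-or-partial $1,000 increments; reduction = 22 × $125 = $2,750, leaving $1,000.
Total: $7,900 + $360 + $1,000 = $9,260.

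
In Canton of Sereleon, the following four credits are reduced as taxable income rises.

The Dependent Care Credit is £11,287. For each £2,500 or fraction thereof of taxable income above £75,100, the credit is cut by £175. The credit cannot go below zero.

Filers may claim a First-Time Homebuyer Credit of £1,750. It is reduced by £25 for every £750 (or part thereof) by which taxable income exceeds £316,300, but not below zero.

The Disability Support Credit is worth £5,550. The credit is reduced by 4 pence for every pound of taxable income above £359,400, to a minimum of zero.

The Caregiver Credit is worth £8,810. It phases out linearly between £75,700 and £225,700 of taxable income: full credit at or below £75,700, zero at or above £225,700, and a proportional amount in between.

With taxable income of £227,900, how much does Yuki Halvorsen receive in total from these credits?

£7,737

Dependent Care Credit: income exceeds £75,100 by £152,800, which is 62 full-or-partial £2,500 increments; reduction = 62 × £175 = £10,850, leaving £437.
First-Time Homebuyer Credit: £227,900 is at or below the £316,300 threshold, so the full £1,750 applies.
Disability Support Credit: £227,900 is at or below the £359,400 threshold, so the full £5,550 applies.
Caregiver Credit: £227,900 is at or above £225,700, so the credit is £0.
Total: £437 + £1,750 + £5,550 + £0 = £7,737.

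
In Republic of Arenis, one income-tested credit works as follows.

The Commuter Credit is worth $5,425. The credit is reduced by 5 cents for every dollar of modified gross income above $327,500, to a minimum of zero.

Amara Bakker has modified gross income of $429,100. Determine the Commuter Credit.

$345

Commuter Credit: 5% of the $101,600 excess over $327,500 is $5,080; credit = $5,425 − $5,080 = $345.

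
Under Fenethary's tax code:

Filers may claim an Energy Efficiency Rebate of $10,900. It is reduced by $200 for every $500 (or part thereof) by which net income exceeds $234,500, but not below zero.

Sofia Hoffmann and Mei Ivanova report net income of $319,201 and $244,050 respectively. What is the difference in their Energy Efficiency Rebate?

Sofia ($319,201): Energy Efficiency Rebate: income exceeds $234,500 by $84,701 → 170 increments × $200 = $34,000 ≥ base, so the credit is $0.
Mei ($244,050): Energy Efficiency Rebate: income exceeds $234,500 by $9,550, which is 20 full-or-partial $500 increments; reduction = 20 × $200 = $4,000, leaving $6,900.
Difference: |$0 − $6,900| = $6,900.

$6,900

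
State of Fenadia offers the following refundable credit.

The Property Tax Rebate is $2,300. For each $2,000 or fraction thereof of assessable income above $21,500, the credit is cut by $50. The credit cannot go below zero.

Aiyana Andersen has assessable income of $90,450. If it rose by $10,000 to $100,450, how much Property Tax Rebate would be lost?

At $90,450 — income exceeds $21,500 by $68,950, which is 35 full-or-partial $2,000 increments; reduction = 35 × $50 = $1,750, leaving $550.
At $100,450 — income exceeds $21,500 by $78,950, which is 40 full-or-partial $2,000 increments; reduction = 40 × $50 = $2,000, leaving $300.
Lost: $550 − $300 = $250.

$250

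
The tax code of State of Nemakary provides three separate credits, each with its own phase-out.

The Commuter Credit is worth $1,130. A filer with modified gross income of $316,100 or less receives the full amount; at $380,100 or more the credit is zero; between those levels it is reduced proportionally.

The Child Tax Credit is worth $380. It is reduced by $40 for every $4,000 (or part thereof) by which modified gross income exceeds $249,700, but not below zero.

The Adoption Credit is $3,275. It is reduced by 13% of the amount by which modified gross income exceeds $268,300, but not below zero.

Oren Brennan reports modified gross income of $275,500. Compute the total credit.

$3,569

Commuter Credit: $275,500 is at or below the $316,100 threshold, so the full $1,130 applies.
Child Tax Credit: income exceeds $249,700 by $25,800, which is 7 full-or-partial $4,000 increments; reduction = 7 × $40 = $280, leaving $100.
Adoption Credit: 13% of the $7,200 excess over $268,300 is $936; credit = $3,275 − $936 = $2,339.
Total: $1,130 + $100 + $2,339 = $3,569.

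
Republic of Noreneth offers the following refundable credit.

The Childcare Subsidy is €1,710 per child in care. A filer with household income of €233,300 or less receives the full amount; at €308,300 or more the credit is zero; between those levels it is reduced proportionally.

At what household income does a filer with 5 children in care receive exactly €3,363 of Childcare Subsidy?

€278,800

Full credit = 5 × €1,710 = €8,550.
€3,363 is 3,363/8,550 of the full €8,550, so 5,187/8,550 of the €75,000 range has been used: income = €233,300 + €75,000 × 5,187/8,550 = €278,800.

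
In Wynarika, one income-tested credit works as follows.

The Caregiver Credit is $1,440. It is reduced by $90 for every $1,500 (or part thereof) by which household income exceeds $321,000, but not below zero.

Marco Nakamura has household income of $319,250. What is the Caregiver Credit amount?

Caregiver Credit: $319,250 is at or below the $321,000 threshold, so the full $1,440 applies.

$1,440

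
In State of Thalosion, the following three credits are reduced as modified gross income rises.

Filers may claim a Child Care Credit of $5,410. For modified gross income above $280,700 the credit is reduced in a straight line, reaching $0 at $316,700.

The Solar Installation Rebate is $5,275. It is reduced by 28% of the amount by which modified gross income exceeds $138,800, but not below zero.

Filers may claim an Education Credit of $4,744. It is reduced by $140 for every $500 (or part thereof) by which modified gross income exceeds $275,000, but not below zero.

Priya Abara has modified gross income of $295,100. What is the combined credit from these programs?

Child Care Credit: $295,100 is $14,400 into a $36,000 phase-out range, leaving 21,600/36,000 of the credit: $5,410 × 21,600/36,000 = $3,246.
Solar Installation Rebate: 28% of the $156,300 excess over $138,800 is $43,764 ≥ base, so the credit is $0.
Education Credit: income exceeds $275,000 by $20,100 → 41 increments × $140 = $5,740 ≥ base, so the credit is $0.
Total: $3,246 + $0 + $0 = $3,246.

$3,246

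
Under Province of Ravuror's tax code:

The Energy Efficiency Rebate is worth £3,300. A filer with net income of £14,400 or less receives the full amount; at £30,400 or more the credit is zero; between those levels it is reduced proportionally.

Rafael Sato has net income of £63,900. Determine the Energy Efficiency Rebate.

£0

Energy Efficiency Rebate: £63,900 is at or above £30,400, so the credit is £0.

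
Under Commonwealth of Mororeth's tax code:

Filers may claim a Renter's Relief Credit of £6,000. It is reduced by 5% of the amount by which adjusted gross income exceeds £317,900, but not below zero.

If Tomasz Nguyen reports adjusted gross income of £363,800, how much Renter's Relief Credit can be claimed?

£3,705

Renter's Relief Credit: 5% of the £45,900 excess over £317,900 is £2,295; credit = £6,000 − £2,295 = £3,705.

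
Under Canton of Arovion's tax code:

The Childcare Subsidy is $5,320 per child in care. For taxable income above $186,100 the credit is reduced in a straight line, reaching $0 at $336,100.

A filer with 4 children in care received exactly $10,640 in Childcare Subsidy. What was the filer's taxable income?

Full credit = 4 × $5,320 = $21,280.
$10,640 is 10,640/21,280 of the full $21,280, so 10,640/21,280 of the $150,000 range has been used: income = $186,100 + $150,000 × 10,640/21,280 = $261,100.

$261,100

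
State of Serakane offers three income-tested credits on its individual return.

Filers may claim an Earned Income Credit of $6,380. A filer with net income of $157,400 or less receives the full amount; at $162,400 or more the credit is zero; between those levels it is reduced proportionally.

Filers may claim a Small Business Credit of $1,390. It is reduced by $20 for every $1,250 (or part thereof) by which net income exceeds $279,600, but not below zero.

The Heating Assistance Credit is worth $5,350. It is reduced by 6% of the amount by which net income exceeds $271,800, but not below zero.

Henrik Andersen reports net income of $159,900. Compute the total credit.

Earned Income Credit: $159,900 is $2,500 into a $5,000 phase-out range, leaving 2,500/5,000 of the credit: $6,380 × 2,500/5,000 = $3,190.
Small Business Credit: $159,900 is at or below the $279,600 threshold, so the full $1,390 applies.
Heating Assistance Credit: $159,900 is at or below the $271,800 threshold, so the full $5,350 applies.
Total: $3,190 + $1,390 + $5,350 = $9,930.

$9,930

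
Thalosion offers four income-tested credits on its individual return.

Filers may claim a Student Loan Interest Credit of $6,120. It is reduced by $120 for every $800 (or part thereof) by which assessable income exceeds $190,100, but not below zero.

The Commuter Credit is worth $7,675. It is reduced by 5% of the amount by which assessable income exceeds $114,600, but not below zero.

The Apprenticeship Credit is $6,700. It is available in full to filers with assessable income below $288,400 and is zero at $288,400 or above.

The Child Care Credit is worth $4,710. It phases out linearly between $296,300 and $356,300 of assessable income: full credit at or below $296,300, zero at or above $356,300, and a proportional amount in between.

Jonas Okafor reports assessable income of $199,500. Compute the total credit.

$19,520

Student Loan Interest Credit: income exceeds $190,100 by $9,400, which is 12 full-or-partial $800 increments; reduction = 12 × $120 = $1,440, leaving $4,680.
Commuter Credit: 5% of the $84,900 excess over $114,600 is $4,245; credit = $7,675 − $4,245 = $3,430.
Apprenticeship Credit: $199,500 is below the $288,400 cutoff, so the full $6,700 applies.
Child Care Credit: $199,500 is at or below the $296,300 threshold, so the full $4,710 applies.
Total: $4,680 + $3,430 + $6,700 + $4,710 = $19,520.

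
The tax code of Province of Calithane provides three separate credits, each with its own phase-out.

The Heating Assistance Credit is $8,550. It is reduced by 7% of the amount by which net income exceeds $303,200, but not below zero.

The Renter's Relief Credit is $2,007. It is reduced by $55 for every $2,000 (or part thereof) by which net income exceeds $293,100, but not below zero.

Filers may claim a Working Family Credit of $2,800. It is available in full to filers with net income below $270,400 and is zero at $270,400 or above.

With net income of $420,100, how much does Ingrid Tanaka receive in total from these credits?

$367

Heating Assistance Credit: 7% of the $116,900 excess over $303,200 is $8,183; credit = $8,550 − $8,183 = $367.
Renter's Relief Credit: income exceeds $293,100 by $127,000 → 64 increments × $55 = $3,520 ≥ base, so the credit is $0.
Working Family Credit: $420,100 meets or exceeds the $270,400 cutoff, so the credit is $0.
Total: $367 + $0 + $0 = $367.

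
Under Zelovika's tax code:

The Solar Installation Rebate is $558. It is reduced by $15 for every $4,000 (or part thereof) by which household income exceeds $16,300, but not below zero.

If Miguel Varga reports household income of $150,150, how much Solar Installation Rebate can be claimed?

$48

Solar Installation Rebate: income exceeds $16,300 by $133,850, which is 34 full-or-partial $4,000 increments; reduction = 34 × $15 = $510, leaving $48.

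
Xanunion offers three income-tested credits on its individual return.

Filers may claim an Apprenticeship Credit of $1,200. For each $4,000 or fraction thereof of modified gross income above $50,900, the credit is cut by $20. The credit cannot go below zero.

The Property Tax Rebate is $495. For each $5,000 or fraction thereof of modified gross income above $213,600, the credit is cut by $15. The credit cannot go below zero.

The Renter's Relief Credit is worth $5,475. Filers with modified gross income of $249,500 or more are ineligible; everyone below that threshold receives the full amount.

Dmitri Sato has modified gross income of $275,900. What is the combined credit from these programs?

Apprenticeship Credit: income exceeds $50,900 by $225,000, which is 57 full-or-partial $4,000 increments; reduction = 57 × $20 = $1,140, leaving $60.
Property Tax Rebate: income exceeds $213,600 by $62,300, which is 13 full-or-partial $5,000 increments; reduction = 13 × $15 = $195, leaving $300.
Renter's Relief Credit: $275,900 meets or exceeds the $249,500 cutoff, so the credit is $0.
Total: $60 + $300 + $0 = $360.

$360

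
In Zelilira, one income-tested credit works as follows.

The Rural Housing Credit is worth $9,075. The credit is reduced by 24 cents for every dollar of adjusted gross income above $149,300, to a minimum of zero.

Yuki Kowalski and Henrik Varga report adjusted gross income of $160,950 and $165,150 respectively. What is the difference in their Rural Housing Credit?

Yuki ($160,950): Rural Housing Credit: 24% of the $11,650 excess over $149,300 is $2,796; credit = $9,075 − $2,796 = $6,279.
Henrik ($165,150): Rural Housing Credit: 24% of the $15,850 excess over $149,300 is $3,804; credit = $9,075 − $3,804 = $5,271.
Difference: |$6,279 − $5,271| = $1,008.

$1,008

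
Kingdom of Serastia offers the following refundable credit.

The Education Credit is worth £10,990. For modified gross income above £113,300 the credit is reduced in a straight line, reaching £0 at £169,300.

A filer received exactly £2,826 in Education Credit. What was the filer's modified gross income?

£2,826 is 2,826/10,990 of the full £10,990, so 8,164/10,990 of the £56,000 range has been used: income = £113,300 + £56,000 × 8,164/10,990 = £154,900.

£154,900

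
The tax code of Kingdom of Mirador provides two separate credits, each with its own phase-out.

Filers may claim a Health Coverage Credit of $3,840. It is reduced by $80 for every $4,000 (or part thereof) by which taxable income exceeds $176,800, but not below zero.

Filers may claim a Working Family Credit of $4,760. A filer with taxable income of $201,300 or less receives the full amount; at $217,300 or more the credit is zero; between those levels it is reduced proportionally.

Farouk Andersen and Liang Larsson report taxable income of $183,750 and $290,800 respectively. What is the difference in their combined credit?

$6,920

Farouk ($183,750): Health Coverage Credit: income exceeds $176,800 by $6,950, which is 2 full-or-partial $4,000 increments; reduction = 2 × $80 = $160, leaving $3,680. Working Family Credit: $183,750 is at or below the $201,300 threshold, so the full $4,760 applies. total $3,680 + $4,760 = $8,440
Liang ($290,800): Health Coverage Credit: income exceeds $176,800 by $114,000, which is 29 full-or-partial $4,000 increments; reduction = 29 × $80 = $2,320, leaving $1,520. Working Family Credit: $290,800 is at or above $217,300, so the credit is $0. total $1,520 + $0 = $1,520
Difference: |$8,440 − $1,520| = $6,920.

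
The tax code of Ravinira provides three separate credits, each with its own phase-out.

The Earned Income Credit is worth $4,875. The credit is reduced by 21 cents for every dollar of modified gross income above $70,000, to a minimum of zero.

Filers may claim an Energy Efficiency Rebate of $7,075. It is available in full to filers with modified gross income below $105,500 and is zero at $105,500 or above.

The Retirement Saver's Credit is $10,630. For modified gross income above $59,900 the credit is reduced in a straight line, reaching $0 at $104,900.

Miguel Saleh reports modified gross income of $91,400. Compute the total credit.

Earned Income Credit: 21% of the $21,400 excess over $70,000 is $4,494; credit = $4,875 − $4,494 = $381.
Energy Efficiency Rebate: $91,400 is below the $105,500 cutoff, so the full $7,075 applies.
Retirement Saver's Credit: $91,400 is $31,500 into a $45,000 phase-out range, leaving 13,500/45,000 of the credit: $10,630 × 13,500/45,000 = $3,189.
Total: $381 + $7,075 + $3,189 = $10,645.

$10,645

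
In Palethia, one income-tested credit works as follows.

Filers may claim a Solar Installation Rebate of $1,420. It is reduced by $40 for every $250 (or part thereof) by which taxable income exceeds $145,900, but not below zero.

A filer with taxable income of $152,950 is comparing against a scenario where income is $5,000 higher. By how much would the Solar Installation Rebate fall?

$260

At $152,950 — income exceeds $145,900 by $7,050, which is 29 full-or-partial $250 increments; reduction = 29 × $40 = $1,160, leaving $260.
At $157,950 — income exceeds $145,900 by $12,050 → 49 increments × $40 = $1,960 ≥ base, so the credit is $0.
Lost: $260 − $0 = $260.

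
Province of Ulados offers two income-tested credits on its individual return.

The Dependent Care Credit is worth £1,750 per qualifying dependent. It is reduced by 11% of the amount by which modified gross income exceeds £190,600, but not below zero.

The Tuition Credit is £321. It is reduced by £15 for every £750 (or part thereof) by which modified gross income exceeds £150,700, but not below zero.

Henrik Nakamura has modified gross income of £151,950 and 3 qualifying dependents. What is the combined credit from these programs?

£5,541

Dependent Care Credit: base = 3 × £1,750 = £5,250. £151,950 is at or below the £190,600 threshold, so the full £5,250 applies.
Tuition Credit: income exceeds £150,700 by £1,250, which is 2 full-or-partial £750 increments; reduction = 2 × £15 = £30, leaving £291.
Total: £5,250 + £291 = £5,541.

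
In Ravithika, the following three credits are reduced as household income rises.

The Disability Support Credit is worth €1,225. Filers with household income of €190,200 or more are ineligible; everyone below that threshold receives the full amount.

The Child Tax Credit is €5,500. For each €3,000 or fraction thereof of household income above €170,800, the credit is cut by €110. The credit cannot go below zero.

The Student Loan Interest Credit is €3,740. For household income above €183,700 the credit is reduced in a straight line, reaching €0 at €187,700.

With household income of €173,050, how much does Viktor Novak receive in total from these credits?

Disability Support Credit: €173,050 is below the €190,200 cutoff, so the full €1,225 applies.
Child Tax Credit: income exceeds €170,800 by €2,250, which is 1 full-or-partial €3,000 increment; reduction = 1 × €110 = €110, leaving €5,390.
Student Loan Interest Credit: €173,050 is at or below the €183,700 threshold, so the full €3,740 applies.
Total: €1,225 + €5,390 + €3,740 = €10,355.

€10,355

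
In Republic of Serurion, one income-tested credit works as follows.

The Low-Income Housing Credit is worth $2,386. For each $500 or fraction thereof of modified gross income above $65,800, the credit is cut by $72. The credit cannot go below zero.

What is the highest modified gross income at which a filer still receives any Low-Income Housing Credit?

After 33 increments the reduction is 33 × $72 = $2,376, leaving $10; one more increment wipes it out. Increment 33 ends at excess 33 × $500 = $16,500, so the highest qualifying income is $65,800 + $16,500 = $82,300.

$82,300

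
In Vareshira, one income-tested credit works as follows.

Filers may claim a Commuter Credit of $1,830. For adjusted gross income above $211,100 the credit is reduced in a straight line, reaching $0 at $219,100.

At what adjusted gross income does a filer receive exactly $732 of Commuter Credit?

$732 is 732/1,830 of the full $1,830, so 1,098/1,830 of the $8,000 range has been used: income = $211,100 + $8,000 × 1,098/1,830 = $215,900.

$215,900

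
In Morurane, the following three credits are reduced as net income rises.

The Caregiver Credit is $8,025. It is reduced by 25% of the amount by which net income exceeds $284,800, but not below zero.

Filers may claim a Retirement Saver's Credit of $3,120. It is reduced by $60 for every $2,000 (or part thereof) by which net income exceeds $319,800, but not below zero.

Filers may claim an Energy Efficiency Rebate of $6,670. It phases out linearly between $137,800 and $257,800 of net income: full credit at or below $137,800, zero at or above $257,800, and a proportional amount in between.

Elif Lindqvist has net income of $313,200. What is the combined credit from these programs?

Caregiver Credit: 25% of the $28,400 excess over $284,800 is $7,100; credit = $8,025 − $7,100 = $925.
Retirement Saver's Credit: $313,200 is at or below the $319,800 threshold, so the full $3,120 applies.
Energy Efficiency Rebate: $313,200 is at or above $257,800, so the credit is $0.
Total: $925 + $3,120 + $0 = $4,045.

$4,045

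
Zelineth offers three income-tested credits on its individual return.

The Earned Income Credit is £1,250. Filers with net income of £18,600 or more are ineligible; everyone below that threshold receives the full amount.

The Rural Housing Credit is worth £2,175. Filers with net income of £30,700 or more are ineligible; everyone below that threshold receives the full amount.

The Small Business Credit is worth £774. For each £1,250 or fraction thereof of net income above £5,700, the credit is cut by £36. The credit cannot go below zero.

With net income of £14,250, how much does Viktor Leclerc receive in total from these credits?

Earned Income Credit: £14,250 is below the £18,600 cutoff, so the full £1,250 applies.
Rural Housing Credit: £14,250 is below the £30,700 cutoff, so the full £2,175 applies.
Small Business Credit: income exceeds £5,700 by £8,550, which is 7 full-or-partial £1,250 increments; reduction = 7 × £36 = £252, leaving £522.
Total: £1,250 + £2,175 + £522 = £3,947.

£3,947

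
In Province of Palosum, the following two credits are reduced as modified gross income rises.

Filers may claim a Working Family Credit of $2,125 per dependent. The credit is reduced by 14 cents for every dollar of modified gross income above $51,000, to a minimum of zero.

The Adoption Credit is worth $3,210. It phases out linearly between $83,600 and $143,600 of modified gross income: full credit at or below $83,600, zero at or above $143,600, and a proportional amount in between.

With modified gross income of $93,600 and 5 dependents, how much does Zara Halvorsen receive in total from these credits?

Working Family Credit: base = 5 × $2,125 = $10,625. 14% of the $42,600 excess over $51,000 is $5,964; credit = $10,625 − $5,964 = $4,661.
Adoption Credit: $93,600 is $10,000 into a $60,000 phase-out range, leaving 50,000/60,000 of the credit: $3,210 × 50,000/60,000 = $2,675.
Total: $4,661 + $2,675 = $7,336.

$7,336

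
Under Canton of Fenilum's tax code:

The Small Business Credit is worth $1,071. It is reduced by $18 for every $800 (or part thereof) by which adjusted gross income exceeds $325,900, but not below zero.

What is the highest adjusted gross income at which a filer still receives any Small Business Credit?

After 59 increments the reduction is 59 × $18 = $1,062, leaving $9; one more increment wipes it out. Increment 59 ends at excess 59 × $800 = $47,200, so the highest qualifying income is $325,900 + $47,200 = $373,100.

$373,100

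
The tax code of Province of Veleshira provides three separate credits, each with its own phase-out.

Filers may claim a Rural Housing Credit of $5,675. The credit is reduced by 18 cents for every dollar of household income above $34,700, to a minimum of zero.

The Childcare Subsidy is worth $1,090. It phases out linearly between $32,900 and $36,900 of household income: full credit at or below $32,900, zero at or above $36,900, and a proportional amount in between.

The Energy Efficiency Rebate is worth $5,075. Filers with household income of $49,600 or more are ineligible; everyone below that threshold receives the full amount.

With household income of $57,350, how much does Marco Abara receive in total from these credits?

Rural Housing Credit: 18% of the $22,650 excess over $34,700 is $4,077; credit = $5,675 − $4,077 = $1,598.
Childcare Subsidy: $57,350 is at or above $36,900, so the credit is $0.
Energy Efficiency Rebate: $57,350 meets or exceeds the $49,600 cutoff, so the credit is $0.
Total: $1,598 + $0 + $0 = $1,598.

$1,598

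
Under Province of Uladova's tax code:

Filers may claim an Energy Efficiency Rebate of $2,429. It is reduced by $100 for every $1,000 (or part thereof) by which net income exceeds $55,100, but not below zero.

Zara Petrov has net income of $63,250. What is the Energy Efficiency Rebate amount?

Energy Efficiency Rebate: income exceeds $55,100 by $8,150, which is 9 full-or-partial $1,000 increments; reduction = 9 × $100 = $900, leaving $1,529.

$1,529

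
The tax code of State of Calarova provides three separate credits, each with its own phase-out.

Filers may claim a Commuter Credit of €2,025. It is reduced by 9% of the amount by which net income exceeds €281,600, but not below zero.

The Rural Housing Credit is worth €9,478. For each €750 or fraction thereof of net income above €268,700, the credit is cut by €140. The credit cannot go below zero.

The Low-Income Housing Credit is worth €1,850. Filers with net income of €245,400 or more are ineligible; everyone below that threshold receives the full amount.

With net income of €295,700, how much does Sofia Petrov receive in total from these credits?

€5,194

Commuter Credit: 9% of the €14,100 excess over €281,600 is €1,269; credit = €2,025 − €1,269 = €756.
Rural Housing Credit: income exceeds €268,700 by €27,000, which is 36 full-or-partial €750 increments; reduction = 36 × €140 = €5,040, leaving €4,438.
Low-Income Housing Credit: €295,700 meets or exceeds the €245,400 cutoff, so the credit is €0.
Total: €756 + €4,438 + €0 = €5,194.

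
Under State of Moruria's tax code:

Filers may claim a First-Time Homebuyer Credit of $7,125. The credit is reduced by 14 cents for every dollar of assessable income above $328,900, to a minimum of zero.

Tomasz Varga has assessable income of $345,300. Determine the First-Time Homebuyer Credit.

First-Time Homebuyer Credit: 14% of the $16,400 excess over $328,900 is $2,296; credit = $7,125 − $2,296 = $4,829.

$4,829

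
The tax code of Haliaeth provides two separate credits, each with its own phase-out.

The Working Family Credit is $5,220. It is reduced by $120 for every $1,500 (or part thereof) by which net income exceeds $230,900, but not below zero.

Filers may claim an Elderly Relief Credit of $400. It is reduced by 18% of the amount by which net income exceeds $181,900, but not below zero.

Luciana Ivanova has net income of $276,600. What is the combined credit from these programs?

Working Family Credit: income exceeds $230,900 by $45,700, which is 31 full-or-partial $1,500 increments; reduction = 31 × $120 = $3,720, leaving $1,500.
Elderly Relief Credit: 18% of the $94,700 excess over $181,900 is $17,046 ≥ base, so the credit is $0.
Total: $1,500 + $0 = $1,500.

$1,500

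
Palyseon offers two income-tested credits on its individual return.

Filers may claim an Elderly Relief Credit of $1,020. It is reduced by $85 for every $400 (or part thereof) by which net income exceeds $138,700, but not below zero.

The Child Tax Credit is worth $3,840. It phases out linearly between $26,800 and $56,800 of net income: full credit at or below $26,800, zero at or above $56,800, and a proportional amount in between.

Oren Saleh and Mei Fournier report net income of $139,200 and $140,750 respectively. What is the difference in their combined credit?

Oren ($139,200): Elderly Relief Credit: income exceeds $138,700 by $500, which is 2 full-or-partial $400 increments; reduction = 2 × $85 = $170, leaving $850. Child Tax Credit: $139,200 is at or above $56,800, so the credit is $0. total $850 + $0 = $850
Mei ($140,750): Elderly Relief Credit: income exceeds $138,700 by $2,050, which is 6 full-or-partial $400 increments; reduction = 6 × $85 = $510, leaving $510. Child Tax Credit: $140,750 is at or above $56,800, so the credit is $0. total $510 + $0 = $510
Difference: |$850 − $510| = $340.

$340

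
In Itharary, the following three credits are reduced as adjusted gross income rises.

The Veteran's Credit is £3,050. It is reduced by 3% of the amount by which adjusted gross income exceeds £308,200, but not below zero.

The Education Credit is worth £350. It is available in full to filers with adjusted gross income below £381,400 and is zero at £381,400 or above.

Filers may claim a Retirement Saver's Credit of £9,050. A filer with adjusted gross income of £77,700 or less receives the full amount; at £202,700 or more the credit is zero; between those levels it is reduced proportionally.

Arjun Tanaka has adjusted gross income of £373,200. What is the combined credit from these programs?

£1,450

Veteran's Credit: 3% of the £65,000 excess over £308,200 is £1,950; credit = £3,050 − £1,950 = £1,100.
Education Credit: £373,200 is below the £381,400 cutoff, so the full £350 applies.
Retirement Saver's Credit: £373,200 is at or above £202,700, so the credit is £0.
Total: £1,100 + £350 + £0 = £1,450.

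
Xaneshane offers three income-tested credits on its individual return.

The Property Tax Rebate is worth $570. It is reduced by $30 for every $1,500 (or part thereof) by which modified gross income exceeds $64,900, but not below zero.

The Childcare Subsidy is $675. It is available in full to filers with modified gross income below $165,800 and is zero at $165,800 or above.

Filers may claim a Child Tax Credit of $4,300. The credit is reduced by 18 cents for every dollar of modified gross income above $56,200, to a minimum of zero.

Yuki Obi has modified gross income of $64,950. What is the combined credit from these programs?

$3,940

Property Tax Rebate: income exceeds $64,900 by $50, which is 1 full-or-partial $1,500 increment; reduction = 1 × $30 = $30, leaving $540.
Childcare Subsidy: $64,950 is below the $165,800 cutoff, so the full $675 applies.
Child Tax Credit: 18% of the $8,750 excess over $56,200 is $1,575; credit = $4,300 − $1,575 = $2,725.
Total: $540 + $675 + $2,725 = $3,940.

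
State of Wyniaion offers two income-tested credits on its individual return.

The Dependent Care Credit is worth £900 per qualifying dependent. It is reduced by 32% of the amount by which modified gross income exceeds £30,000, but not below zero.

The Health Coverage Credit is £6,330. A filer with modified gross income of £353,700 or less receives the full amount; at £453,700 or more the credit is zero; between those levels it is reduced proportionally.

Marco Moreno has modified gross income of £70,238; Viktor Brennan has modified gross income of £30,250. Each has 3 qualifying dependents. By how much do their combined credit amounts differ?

£2,620

Marco (£70,238): Dependent Care Credit: base = 3 × £900 = £2,700. 32% of the £40,238 excess over £30,000 is £12,876.16 ≥ base, so the credit is £0. Health Coverage Credit: £70,238 is at or below the £353,700 threshold, so the full £6,330 applies. total £0 + £6,330 = £6,330
Viktor (£30,250): Dependent Care Credit: base = 3 × £900 = £2,700. 32% of the £250 excess over £30,000 is £80; credit = £2,700 − £80 = £2,620. Health Coverage Credit: £30,250 is at or below the £353,700 threshold, so the full £6,330 applies. total £2,620 + £6,330 = £8,950
Difference: |£6,330 − £8,950| = £2,620.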